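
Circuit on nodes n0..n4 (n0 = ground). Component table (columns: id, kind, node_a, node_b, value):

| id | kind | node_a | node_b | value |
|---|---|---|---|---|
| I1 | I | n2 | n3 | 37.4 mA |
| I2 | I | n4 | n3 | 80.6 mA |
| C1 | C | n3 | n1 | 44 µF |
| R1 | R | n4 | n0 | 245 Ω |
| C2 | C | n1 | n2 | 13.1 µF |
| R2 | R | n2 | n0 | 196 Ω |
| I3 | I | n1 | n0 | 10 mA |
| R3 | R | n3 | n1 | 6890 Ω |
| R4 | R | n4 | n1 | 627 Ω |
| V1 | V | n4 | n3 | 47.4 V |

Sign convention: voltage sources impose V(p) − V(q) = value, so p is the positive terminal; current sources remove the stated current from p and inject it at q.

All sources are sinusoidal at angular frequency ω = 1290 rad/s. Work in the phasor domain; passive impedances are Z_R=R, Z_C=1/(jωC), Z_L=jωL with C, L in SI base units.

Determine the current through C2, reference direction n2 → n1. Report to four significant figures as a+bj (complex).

MNA unknowns: 4 node voltages V₁..V_4 plus 1 source current (V1)
I1: z[2]−=0.0374, z[3]+=0.0374
I2: z[4]−=0.0806, z[3]+=0.0806
C1: Y=0.000+0.05676j on G[3,1]
R1: Y=0.004082+0.000j on G[4,0]
C2: Y=0.000+0.01690j on G[1,2]
R2: Y=0.005102+0.000j on G[2,0]
I3: z[1]−=0.01, z[0]+=0.01
R3: Y=0.0001451+0.000j on G[3,1]
R4: Y=0.001595+0.000j on G[4,1]
V1: row V4−V3=47.4, i_V1 at 4,3
solve → V1=-22.51+1.315j, V2=-21.60-2.994j, V3=-22.85+3.742j, V4=24.55+3.742j
aux → i_V1=-0.2559-0.01915j

0.07281+0.01528j A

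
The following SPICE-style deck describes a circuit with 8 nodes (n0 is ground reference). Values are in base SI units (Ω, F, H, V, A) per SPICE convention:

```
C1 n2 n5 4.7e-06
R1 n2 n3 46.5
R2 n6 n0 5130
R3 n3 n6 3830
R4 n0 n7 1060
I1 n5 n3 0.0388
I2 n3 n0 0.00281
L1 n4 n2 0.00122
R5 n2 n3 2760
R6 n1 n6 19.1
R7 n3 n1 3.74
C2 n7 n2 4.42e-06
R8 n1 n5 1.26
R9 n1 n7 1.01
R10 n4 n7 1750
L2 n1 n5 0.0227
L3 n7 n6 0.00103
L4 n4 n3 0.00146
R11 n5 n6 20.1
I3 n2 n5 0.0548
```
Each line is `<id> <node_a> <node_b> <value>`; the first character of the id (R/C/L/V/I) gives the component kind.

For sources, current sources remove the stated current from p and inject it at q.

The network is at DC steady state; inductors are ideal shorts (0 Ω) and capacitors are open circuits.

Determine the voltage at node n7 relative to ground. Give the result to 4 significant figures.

Apply KCL at each of the 7 non-ground nodes and solve the resulting linear system.
Node n1: branches {R6, R7, R8, R9, L2} → V_1 = -2.471
Node n2: branches {C1, R1, L1, R5, C2, I3} → V_2 = -2.541
Node n3: branches {R1, R3, I1, I2, R5, R7, L4} → V_3 = -2.541
Node n4: branches {L1, R10, L4} → V_4 = -2.541
Node n5: branches {C1, I1, R8, L2, R11, I3} → V_5 = -2.471
Node n6: branches {R2, R3, R6, L3, R11} → V_6 = -2.469
Node n7: branches {R4, C2, R9, R10, L3} → V_7 = -2.469
Source currents: i(L1)=0.05480, i(L2)=-0.01613, i(L3)=-0.0002052, i(L4)=-0.05476

-2.469 V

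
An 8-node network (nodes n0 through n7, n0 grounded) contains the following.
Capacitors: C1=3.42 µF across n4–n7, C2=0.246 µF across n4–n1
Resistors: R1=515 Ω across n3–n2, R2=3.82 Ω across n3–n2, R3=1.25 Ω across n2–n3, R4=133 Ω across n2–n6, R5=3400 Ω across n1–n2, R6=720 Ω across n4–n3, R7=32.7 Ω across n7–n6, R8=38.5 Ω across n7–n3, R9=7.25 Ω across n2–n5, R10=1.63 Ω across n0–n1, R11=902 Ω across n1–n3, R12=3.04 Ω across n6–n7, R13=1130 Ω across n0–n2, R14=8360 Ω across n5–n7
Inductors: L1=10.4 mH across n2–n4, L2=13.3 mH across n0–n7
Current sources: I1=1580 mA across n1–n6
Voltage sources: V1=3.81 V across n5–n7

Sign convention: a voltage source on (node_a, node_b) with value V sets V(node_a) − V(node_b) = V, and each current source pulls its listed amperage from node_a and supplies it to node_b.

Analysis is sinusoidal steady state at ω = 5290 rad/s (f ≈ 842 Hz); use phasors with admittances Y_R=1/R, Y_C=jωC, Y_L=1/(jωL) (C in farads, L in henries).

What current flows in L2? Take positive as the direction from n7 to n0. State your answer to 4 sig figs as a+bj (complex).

1.626-0.3108j A

MNA unknowns: 7 node voltages V₁..V_7 plus 1 source current (V1)
C1: Y=0.000+0.01809j on G[4,7]
R1: Y=0.001942+0.000j on G[3,2]
R2: Y=0.2618+0.000j on G[3,2]
R3: Y=0.8000+0.000j on G[2,3]
R4: Y=0.007519+0.000j on G[2,6]
L1: Y=0.000-0.01818j on G[2,4]
R5: Y=0.0002941+0.000j on G[1,2]
R6: Y=0.001389+0.000j on G[4,3]
R7: Y=0.03058+0.000j on G[7,6]
R8: Y=0.02597+0.000j on G[7,3]
C2: Y=0.000+0.001301j on G[4,1]
R9: Y=0.1379+0.000j on G[2,5]
R10: Y=0.6135+0.000j on G[0,1]
R11: Y=0.001109+0.000j on G[1,3]
I1: z[1]−=1.58, z[6]+=1.58
R12: Y=0.3289+0.000j on G[6,7]
R13: Y=0.0008850+0.000j on G[0,2]
R14: Y=0.0001196+0.000j on G[5,7]
L2: Y=0.000-0.01421j on G[0,7]
V1: row V5−V7=3.81, i_V1 at 5,7
solve → V1=-2.681+0.3474j, V2=21.35+110.4j, V3=21.36+110.4j, V4=42.51+76.10j, V5=25.68+114.4j, V6=26.16+114.3j, V7=21.87+114.4j
aux → i_V1=-0.5980-0.5498j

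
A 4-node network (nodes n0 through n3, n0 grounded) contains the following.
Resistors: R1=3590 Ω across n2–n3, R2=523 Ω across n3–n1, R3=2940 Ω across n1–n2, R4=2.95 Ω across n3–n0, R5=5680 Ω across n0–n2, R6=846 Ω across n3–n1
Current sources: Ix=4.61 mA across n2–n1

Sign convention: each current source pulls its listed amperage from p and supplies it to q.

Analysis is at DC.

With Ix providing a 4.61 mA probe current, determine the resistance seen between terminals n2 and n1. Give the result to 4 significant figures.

MNA unknowns: 3 node voltages V₁..V_3
R1: Y=0.0002786 on G[2,3]
R2: Y=0.001912 on G[3,1]
R3: Y=0.0003401 on G[1,2]
R4: Y=0.3390 on G[3,0]
R5: Y=0.0001761 on G[0,2]
R6: Y=0.001182 on G[3,1]
Ix: z[2]−=0.00461, z[1]+=0.00461
solve → V1=0.8046, V2=-5.455, V3=0.002833

R_eq = 1358. Ω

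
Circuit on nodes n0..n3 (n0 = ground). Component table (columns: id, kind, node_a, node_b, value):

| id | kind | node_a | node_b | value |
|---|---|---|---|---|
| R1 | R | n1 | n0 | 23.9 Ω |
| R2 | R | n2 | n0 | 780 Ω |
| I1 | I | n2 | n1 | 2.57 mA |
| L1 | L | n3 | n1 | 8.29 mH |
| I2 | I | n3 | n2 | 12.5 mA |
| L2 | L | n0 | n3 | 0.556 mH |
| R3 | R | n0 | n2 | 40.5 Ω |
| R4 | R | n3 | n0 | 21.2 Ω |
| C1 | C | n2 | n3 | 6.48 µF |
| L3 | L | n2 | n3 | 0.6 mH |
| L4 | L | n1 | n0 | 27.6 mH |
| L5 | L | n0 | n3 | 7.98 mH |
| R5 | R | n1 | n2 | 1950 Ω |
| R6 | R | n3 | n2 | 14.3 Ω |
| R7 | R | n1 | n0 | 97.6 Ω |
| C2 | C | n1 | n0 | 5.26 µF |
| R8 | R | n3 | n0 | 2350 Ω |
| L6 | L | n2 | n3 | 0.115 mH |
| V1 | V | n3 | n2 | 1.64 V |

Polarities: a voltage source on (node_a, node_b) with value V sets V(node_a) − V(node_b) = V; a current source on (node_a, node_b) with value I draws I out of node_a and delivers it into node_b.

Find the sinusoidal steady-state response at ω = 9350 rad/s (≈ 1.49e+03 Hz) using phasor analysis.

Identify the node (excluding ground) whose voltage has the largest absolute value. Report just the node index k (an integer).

2

Apply KCL at each of the 3 non-ground nodes and solve the resulting linear system.
Node n1: branches {R1, I1, L1, L4, R5, R7, C2} → V_1 = 0.04780-0.04224j
Node n2: branches {R2, I1, I2, R3, C1, L3, R5, R6, L6, V1} → V_2 = -1.581+0.1646j
Node n3: branches {L1, I2, L2, R4, C1, L3, L5, R6, R8, L6, V1} → V_3 = 0.05870+0.1646j
Source currents: i(V1)=-0.1665+1.723j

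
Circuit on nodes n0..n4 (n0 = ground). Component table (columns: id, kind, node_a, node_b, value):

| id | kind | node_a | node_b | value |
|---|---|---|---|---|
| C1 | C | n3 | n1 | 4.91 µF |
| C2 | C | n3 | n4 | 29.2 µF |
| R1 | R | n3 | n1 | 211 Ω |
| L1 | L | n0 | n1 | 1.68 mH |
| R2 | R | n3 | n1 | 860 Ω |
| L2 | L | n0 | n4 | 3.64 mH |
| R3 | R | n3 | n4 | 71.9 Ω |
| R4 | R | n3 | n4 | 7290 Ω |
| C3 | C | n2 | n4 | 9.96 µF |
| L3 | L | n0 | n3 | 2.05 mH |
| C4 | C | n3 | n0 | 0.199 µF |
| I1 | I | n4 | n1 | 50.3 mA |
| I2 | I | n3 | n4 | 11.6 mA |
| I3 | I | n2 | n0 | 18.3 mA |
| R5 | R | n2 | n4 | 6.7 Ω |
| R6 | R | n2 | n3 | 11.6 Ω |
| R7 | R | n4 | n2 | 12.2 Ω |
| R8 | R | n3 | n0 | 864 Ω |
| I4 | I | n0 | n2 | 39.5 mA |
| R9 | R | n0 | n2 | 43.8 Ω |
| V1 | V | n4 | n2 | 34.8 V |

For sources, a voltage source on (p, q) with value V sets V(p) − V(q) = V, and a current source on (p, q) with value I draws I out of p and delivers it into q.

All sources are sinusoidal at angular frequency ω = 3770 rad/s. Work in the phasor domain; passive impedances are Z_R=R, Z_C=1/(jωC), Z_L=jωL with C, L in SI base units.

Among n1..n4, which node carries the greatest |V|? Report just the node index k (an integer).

Apply KCL at each of the 4 non-ground nodes and solve the resulting linear system.
Node n1: branches {C1, R1, L1, R2, I1} → V_1 = 0.8499-1.235j
Node n2: branches {C3, I3, R5, R6, R7, I4, R9, V1} → V_2 = -21.35-5.539j
Node n3: branches {C1, C2, R1, R2, R3, R4, L3, C4, I2, R6, R8} → V_3 = -9.565+8.694j
Node n4: branches {C2, L2, R3, R4, C3, I1, I2, R5, R7, V1} → V_4 = 13.45-5.539j
Source currents: i(V1)=-9.572-2.660j

2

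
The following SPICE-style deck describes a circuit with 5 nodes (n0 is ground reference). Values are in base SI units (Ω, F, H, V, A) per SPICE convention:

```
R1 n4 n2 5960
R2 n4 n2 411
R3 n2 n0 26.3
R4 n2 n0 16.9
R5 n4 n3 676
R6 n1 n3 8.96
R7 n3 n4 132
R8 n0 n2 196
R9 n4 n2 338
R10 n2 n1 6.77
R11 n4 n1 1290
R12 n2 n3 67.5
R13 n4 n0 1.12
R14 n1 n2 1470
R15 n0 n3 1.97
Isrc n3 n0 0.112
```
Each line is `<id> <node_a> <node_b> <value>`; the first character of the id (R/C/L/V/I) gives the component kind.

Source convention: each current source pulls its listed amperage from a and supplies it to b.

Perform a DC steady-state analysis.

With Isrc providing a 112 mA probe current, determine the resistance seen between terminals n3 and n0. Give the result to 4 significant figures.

R_eq = 1.778 Ω

Apply KCL at each of the 4 non-ground nodes and solve the resulting linear system.
Node n1: branches {R6, R10, R11, R14} → V_1 = -0.1329
Node n2: branches {R1, R2, R3, R4, R8, R9, R10, R12, R14} → V_2 = -0.08368
Node n3: branches {R5, R6, R7, R12, R15, Isrc} → V_3 = -0.1992
Node n4: branches {R1, R2, R5, R7, R9, R11, R13} → V_4 = -0.002611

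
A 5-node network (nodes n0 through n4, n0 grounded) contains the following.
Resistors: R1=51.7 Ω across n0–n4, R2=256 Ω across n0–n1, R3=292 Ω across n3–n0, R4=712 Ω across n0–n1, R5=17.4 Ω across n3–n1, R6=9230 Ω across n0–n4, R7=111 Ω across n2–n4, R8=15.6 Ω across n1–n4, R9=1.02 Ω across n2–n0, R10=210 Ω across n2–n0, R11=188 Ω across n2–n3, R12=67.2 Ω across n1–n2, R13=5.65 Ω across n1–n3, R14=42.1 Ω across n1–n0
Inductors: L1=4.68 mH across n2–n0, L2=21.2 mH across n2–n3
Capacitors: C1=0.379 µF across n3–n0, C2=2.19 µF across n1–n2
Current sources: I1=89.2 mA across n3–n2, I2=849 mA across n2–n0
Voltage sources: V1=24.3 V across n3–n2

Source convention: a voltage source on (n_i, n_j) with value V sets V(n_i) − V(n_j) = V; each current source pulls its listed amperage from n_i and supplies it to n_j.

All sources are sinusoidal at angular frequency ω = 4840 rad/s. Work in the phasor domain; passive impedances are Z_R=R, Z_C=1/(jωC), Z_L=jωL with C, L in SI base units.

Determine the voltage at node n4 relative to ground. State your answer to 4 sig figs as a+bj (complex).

12.05-0.5345j V

Apply KCL at each of the 4 non-ground nodes and solve the resulting linear system.
Node n1: branches {R2, R4, R5, R8, C2, R12, R13, R14} → V_1 = 17.63-0.7599j
Node n2: branches {L1, R7, I1, R9, C2, R10, R11, L2, I2, R12, V1} → V_2 = -1.695-0.08477j
Node n3: branches {R3, R5, C1, I1, R11, L2, R13, V1} → V_3 = 22.61-0.08477j
Node n4: branches {R1, R6, R7, R8} → V_4 = 12.05-0.5345j
Source currents: i(V1)=-1.461+0.03735j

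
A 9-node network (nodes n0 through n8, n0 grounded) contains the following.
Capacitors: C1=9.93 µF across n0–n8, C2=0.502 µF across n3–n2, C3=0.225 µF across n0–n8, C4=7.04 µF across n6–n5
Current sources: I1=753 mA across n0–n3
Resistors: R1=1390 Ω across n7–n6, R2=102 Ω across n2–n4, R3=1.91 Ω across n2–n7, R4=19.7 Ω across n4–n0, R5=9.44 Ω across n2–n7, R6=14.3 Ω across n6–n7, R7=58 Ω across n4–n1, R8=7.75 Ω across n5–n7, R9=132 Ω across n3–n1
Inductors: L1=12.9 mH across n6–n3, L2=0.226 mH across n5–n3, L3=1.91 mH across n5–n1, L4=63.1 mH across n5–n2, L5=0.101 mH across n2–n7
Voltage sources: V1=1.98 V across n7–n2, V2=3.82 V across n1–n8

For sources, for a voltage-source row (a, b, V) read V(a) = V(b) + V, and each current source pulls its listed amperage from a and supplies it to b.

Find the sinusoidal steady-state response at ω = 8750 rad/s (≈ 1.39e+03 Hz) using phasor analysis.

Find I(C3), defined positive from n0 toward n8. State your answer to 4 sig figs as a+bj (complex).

-0.01489-0.001333j A

MNA unknowns: 8 node voltages V₁..V_8 plus 2 source currents (V1, V2)
C1: Y=0.000+0.08689j on G[0,8]
I1: z[0]−=0.753, z[3]+=0.753
R1: Y=0.0007194+0.000j on G[7,6]
L1: Y=0.000-0.008859j on G[6,3]
R2: Y=0.009804+0.000j on G[2,4]
C2: Y=0.000+0.004393j on G[3,2]
L2: Y=0.000-0.5057j on G[5,3]
R3: Y=0.5236+0.000j on G[2,7]
R4: Y=0.05076+0.000j on G[4,0]
C3: Y=0.000+0.001969j on G[0,8]
L3: Y=0.000-0.05984j on G[5,1]
L4: Y=0.000-0.001811j on G[5,2]
L5: Y=0.000-1.132j on G[2,7]
R5: Y=0.1059+0.000j on G[2,7]
R6: Y=0.06993+0.000j on G[6,7]
C4: Y=0.000+0.06160j on G[6,5]
R7: Y=0.01724+0.000j on G[4,1]
R8: Y=0.1290+0.000j on G[5,7]
R9: Y=0.007576+0.000j on G[3,1]
V1: row V7−V2=1.98, i_V1 at 7,2
V2: row V1−V8=3.82, i_V2 at 1,8
solve → V1=4.497-7.563j, V2=4.757+3.891j, V3=7.206+5.596j, V4=1.596-1.186j, V5=6.995+4.161j, V6=6.803+4.008j, V7=6.737+3.891j, V8=0.6773-7.563j
aux → i_V1=-1.208+2.284j, i_V2=0.6720+0.06018j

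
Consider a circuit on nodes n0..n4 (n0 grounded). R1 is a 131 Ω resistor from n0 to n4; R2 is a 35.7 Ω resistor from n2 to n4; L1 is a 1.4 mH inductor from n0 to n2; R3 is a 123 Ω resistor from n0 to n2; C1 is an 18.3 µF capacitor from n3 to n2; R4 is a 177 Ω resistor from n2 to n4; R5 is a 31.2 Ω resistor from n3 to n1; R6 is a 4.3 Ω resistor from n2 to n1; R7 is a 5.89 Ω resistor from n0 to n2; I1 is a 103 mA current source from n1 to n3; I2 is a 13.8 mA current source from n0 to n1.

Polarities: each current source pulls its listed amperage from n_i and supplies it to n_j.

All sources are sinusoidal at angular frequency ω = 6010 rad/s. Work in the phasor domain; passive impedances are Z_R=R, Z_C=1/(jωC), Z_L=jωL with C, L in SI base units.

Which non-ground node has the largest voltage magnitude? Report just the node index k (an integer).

3

Element admittances at ω=6010 rad/s:
  Y(R1) = 0.007634+0.000j S between n0,n4
  Y(R2) = 0.02801+0.000j S between n2,n4
  Y(L1) = 0.000-0.1188j S between n0,n2
  Y(R3) = 0.008130+0.000j S between n0,n2
  Y(C1) = 0.000+0.1100j S between n3,n2
  Y(R4) = 0.005650+0.000j S between n2,n4
  Y(R5) = 0.03205+0.000j S between n3,n1
  Y(R6) = 0.2326+0.000j S between n2,n1
  Y(R7) = 0.1698+0.000j S between n0,n2
  I1: injects 0.103 A into n3 (from n1)
  I2: injects 0.0138 A into n1 (from n0)
Assemble and solve the 4×4 MNA system:
  V(n1)=-0.2598-0.06114j  V(n2)=0.05291+0.03415j  V(n3)=0.2544-0.7525j  V(n4)=0.04313+0.02784j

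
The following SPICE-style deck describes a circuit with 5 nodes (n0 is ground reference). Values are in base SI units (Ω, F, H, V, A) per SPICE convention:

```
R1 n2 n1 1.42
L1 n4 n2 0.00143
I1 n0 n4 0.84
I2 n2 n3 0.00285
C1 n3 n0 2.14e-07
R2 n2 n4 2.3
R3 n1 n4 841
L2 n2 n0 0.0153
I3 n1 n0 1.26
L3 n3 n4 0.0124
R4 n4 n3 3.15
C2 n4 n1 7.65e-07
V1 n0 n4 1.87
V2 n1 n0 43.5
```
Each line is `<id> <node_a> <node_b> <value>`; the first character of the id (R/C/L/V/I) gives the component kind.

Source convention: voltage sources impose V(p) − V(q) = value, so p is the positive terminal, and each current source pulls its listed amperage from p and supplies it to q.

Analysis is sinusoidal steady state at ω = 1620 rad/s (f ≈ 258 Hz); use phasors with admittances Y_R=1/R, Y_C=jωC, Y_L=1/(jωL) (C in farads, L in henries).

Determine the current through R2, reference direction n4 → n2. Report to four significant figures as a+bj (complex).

Element admittances at ω=1620 rad/s:
  Y(R1) = 0.7042+0.000j S between n2,n1
  Y(L1) = 0.000-0.4317j S between n4,n2
  I1: injects 0.84 A into n4 (from n0)
  I2: injects 0.00285 A into n3 (from n2)
  Y(C1) = 0.000+0.0003467j S between n3,n0
  Y(R2) = 0.4348+0.000j S between n2,n4
  Y(R3) = 0.001189+0.000j S between n1,n4
  Y(L2) = 0.000-0.04035j S between n2,n0
  I3: injects 1.26 A into n0 (from n1)
  Y(L3) = 0.000-0.04978j S between n3,n4
  Y(R4) = 0.3175+0.000j S between n4,n3
  Y(C2) = 0.000+0.001239j S between n4,n1
  V1: constraint V(n0)−V(n4) = 1.87
  V2: constraint V(n1)−V(n0) = 43.5
Assemble and solve the 6×6 MNA system:
  V(n1)=43.50+0.000j  V(n2)=22.09+9.864j  V(n3)=-1.862+0.003359j  V(n4)=-1.870+0.000j
  i(V1)=-15.57+5.998j  i(V2)=-16.39+6.890j

-10.42-4.288j A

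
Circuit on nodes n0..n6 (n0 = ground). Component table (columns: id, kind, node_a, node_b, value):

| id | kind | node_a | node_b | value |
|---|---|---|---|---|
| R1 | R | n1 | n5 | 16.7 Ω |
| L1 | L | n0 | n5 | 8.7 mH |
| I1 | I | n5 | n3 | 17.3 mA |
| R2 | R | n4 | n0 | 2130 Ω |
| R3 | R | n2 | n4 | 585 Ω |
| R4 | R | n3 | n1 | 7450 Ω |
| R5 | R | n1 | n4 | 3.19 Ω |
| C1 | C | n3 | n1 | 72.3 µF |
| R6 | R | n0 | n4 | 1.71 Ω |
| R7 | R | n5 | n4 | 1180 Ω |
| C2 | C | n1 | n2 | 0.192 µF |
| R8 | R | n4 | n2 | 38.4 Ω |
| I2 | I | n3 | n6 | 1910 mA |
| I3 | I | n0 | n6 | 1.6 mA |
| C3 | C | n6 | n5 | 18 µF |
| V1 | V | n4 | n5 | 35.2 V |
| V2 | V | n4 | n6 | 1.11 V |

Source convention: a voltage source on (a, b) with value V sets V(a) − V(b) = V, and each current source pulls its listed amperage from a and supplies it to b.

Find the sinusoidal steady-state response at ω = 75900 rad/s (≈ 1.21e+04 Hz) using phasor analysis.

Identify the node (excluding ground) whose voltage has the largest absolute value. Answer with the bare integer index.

5

Element admittances at ω=75900 rad/s:
  Y(R1) = 0.05988+0.000j S between n1,n5
  Y(L1) = 0.000-0.001514j S between n0,n5
  I1: injects 0.0173 A into n3 (from n5)
  Y(R2) = 0.0004695+0.000j S between n4,n0
  Y(R3) = 0.001709+0.000j S between n2,n4
  Y(R4) = 0.0001342+0.000j S between n3,n1
  Y(R5) = 0.3135+0.000j S between n1,n4
  Y(C1) = 0.000+5.488j S between n3,n1
  Y(R6) = 0.5848+0.000j S between n0,n4
  Y(R7) = 0.0008475+0.000j S between n5,n4
  Y(C2) = 0.000+0.01457j S between n1,n2
  Y(R8) = 0.02604+0.000j S between n4,n2
  I2: injects 1.91 A into n6 (from n3)
  I3: injects 0.0016 A into n6 (from n0)
  Y(C3) = 0.000+1.366j S between n6,n5
  V1: constraint V(n4)−V(n5) = 35.2
  V2: constraint V(n4)−V(n6) = 1.11
Assemble and solve the 8×8 MNA system:
  V(n1)=-10.53+0.2262j  V(n2)=-2.405-4.359j  V(n3)=-10.53+0.5711j  V(n4)=0.002969-0.09107j  V(n5)=-35.20-0.09107j  V(n6)=-1.107-0.09107j
  i(V1)=-1.490-46.54j  i(V2)=-1.912+46.57j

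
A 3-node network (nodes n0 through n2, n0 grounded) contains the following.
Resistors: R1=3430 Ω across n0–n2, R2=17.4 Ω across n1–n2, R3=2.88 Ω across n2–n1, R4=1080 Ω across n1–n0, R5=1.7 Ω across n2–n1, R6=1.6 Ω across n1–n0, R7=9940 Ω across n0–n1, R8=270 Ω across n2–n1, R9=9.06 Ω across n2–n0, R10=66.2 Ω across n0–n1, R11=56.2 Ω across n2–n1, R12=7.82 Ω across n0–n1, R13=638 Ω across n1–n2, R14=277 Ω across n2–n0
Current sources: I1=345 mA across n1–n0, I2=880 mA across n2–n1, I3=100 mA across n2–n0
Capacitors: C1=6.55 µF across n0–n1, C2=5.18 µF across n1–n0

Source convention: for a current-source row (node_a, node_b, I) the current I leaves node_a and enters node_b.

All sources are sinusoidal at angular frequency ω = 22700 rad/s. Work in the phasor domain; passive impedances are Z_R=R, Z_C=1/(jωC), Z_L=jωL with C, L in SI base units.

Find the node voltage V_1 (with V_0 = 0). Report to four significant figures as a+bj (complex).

-0.3630+0.1109j V

Apply KCL at each of the 2 non-ground nodes and solve the resulting linear system.
Node n1: branches {I1, R2, C1, I2, R3, R4, R5, R6, C2, R7, R8, R10, R11, R12, R13} → V_1 = -0.3630+0.1109j
Node n2: branches {R1, R2, I2, R3, R5, R8, R9, R11, R13, R14, I3} → V_2 = -1.193+0.09965j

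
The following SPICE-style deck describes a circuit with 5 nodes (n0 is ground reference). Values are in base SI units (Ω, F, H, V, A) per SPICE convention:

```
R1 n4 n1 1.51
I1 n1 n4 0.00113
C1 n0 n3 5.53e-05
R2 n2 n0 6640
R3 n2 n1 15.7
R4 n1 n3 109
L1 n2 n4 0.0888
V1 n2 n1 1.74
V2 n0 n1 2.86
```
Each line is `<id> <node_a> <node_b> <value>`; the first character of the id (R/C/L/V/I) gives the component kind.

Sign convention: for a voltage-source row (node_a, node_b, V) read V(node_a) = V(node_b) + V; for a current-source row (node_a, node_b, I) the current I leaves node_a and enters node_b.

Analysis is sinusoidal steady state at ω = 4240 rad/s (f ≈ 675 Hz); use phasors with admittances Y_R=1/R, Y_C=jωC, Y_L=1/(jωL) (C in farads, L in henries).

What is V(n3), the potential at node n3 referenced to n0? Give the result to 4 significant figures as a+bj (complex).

MNA unknowns: 4 node voltages V₁..V_4 plus 2 source currents (V1, V2)
R1: Y=0.6623+0.000j on G[4,1]
I1: z[1]−=0.00113, z[4]+=0.00113
C1: Y=0.000+0.2345j on G[0,3]
R2: Y=0.0001506+0.000j on G[2,0]
R3: Y=0.06369+0.000j on G[2,1]
R4: Y=0.009174+0.000j on G[1,3]
L1: Y=0.000-0.002656j on G[2,4]
V1: row V2−V1=1.74, i_V1 at 2,1
V2: row V0−V1=2.86, i_V2 at 0,1
solve → V1=-2.860+0.000j, V2=-1.120+0.000j, V3=-0.004372+0.1117j, V4=-2.858-0.006971j
aux → i_V1=-0.1107+0.004617j, i_V2=-0.02637-0.001025j

-0.004372+0.1117j V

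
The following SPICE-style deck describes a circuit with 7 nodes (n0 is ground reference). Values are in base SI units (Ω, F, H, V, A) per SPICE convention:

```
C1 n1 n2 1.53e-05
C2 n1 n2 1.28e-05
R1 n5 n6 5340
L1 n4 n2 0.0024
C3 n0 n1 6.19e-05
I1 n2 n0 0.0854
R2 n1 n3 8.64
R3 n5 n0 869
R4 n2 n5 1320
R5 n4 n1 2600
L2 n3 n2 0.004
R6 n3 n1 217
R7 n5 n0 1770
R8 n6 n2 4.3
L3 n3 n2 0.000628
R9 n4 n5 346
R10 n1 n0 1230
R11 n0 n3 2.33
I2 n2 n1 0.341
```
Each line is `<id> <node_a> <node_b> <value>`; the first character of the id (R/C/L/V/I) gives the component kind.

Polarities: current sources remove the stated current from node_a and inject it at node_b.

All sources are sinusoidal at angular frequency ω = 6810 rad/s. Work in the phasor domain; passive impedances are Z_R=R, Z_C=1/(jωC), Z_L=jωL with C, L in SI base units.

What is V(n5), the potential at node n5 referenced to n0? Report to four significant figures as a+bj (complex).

-1.730-0.9850j V

Apply KCL at each of the 6 non-ground nodes and solve the resulting linear system.
Node n1: branches {C1, C2, C3, R2, R5, R6, R10, I2} → V_1 = -0.5009-0.8998j
Node n2: branches {C1, C2, L1, I1, R4, L2, R8, L3, I2} → V_2 = -2.486-1.463j
Node n3: branches {R2, L2, R6, L3, R11} → V_3 = -1.075+0.4976j
Node n4: branches {L1, R5, R9} → V_4 = -2.510-1.414j
Node n5: branches {R1, R3, R4, R7, R9} → V_5 = -1.730-0.9850j
Node n6: branches {R1, R8} → V_6 = -2.485-1.463j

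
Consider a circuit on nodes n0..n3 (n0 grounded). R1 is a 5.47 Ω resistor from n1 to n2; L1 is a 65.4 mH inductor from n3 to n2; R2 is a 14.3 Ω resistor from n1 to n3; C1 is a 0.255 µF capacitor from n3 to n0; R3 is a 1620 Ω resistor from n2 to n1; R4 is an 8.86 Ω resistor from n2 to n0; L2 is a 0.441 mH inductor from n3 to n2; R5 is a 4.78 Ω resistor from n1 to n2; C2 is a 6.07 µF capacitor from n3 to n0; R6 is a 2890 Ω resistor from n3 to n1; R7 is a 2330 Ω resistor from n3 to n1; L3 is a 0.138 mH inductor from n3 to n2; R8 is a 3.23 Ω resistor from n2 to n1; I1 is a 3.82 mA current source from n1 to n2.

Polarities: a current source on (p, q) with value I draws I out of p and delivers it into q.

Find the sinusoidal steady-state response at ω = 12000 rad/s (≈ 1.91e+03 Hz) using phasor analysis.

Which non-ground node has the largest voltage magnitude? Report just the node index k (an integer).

MNA unknowns: 3 node voltages V₁..V_3
R1: Y=0.1828+0.000j on G[1,2]
L1: Y=0.000-0.001274j on G[3,2]
R2: Y=0.06993+0.000j on G[1,3]
C1: Y=0.000+0.003060j on G[3,0]
R3: Y=0.0006173+0.000j on G[2,1]
R4: Y=0.1129+0.000j on G[2,0]
L2: Y=0.000-0.1890j on G[3,2]
R5: Y=0.2092+0.000j on G[1,2]
C2: Y=0.000+0.07284j on G[3,0]
R6: Y=0.0003460+0.000j on G[3,1]
R7: Y=0.0004292+0.000j on G[3,1]
L3: Y=0.000-0.6039j on G[3,2]
R8: Y=0.3096+0.000j on G[2,1]
I1: z[1]−=0.00382, z[2]+=0.00382
solve → V1=-0.005143+0.0001305j, V2=-0.0001950+0.0001728j, V3=-0.0002570-0.0002899j

1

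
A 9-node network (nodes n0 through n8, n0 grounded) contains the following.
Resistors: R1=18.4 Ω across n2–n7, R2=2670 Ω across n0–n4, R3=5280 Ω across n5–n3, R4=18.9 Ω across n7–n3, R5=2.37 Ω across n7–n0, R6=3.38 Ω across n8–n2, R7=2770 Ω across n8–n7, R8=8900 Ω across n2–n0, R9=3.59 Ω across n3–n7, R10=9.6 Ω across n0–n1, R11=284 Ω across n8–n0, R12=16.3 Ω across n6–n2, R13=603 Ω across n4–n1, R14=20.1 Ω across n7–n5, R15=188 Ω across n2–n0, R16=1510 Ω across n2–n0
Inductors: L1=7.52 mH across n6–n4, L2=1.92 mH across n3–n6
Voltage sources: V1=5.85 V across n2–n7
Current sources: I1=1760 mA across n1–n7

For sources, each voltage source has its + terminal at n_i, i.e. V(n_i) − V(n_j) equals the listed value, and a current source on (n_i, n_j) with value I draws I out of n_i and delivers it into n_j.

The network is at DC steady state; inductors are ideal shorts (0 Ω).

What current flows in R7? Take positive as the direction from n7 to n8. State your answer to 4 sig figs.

Apply KCL at each of the 8 non-ground nodes and solve the resulting linear system.
Node n1: branches {R10, R13, I1} → V_1 = -16.56
Node n2: branches {R1, R6, R8, R12, R15, R16, V1} → V_2 = 9.713
Node n3: branches {R3, R4, R9, L2} → V_3 = 4.682
Node n4: branches {L1, R2, R13} → V_4 = 4.682
Node n5: branches {R3, R14} → V_5 = 3.866
Node n6: branches {L1, L2, R12} → V_6 = 4.682
Node n7: branches {R1, R4, R5, R7, R9, R14, V1, I1} → V_7 = 3.863
Node n8: branches {R6, R7, R11} → V_8 = 9.592
Source currents: i(L1)=0.03698, i(L2)=-0.2717, i(V1)=-0.7216

-0.002068 A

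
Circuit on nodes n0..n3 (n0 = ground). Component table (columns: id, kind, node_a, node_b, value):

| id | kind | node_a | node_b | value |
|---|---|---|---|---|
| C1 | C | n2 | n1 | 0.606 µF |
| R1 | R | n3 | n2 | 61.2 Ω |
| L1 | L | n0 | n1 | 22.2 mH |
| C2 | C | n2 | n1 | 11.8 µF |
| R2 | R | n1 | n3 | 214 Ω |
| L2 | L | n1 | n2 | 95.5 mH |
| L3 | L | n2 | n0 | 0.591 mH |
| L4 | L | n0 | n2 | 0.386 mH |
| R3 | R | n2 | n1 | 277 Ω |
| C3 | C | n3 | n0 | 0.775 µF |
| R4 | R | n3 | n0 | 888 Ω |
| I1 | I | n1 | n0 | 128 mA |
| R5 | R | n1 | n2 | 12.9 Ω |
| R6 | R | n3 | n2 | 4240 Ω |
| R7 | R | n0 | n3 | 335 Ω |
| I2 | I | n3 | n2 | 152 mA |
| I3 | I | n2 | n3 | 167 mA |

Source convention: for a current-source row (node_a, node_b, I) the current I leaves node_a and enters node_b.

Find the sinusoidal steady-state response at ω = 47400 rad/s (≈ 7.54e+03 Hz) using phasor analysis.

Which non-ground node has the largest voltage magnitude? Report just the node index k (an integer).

MNA unknowns: 3 node voltages V₁..V_3
C1: Y=0.000+0.02872j on G[2,1]
R1: Y=0.01634+0.000j on G[3,2]
L1: Y=0.000-0.0009503j on G[0,1]
C2: Y=0.000+0.5593j on G[2,1]
R2: Y=0.004673+0.000j on G[1,3]
L2: Y=0.000-0.0002209j on G[1,2]
L3: Y=0.000-0.03570j on G[2,0]
L4: Y=0.000-0.05466j on G[0,2]
R3: Y=0.003610+0.000j on G[2,1]
C3: Y=0.000+0.03673j on G[3,0]
R4: Y=0.001126+0.000j on G[3,0]
I1: z[1]−=0.128, z[0]+=0.128
R5: Y=0.07752+0.000j on G[1,2]
R6: Y=0.0002358+0.000j on G[3,2]
R7: Y=0.002985+0.000j on G[0,3]
I2: z[3]−=0.152, z[2]+=0.152
I3: z[2]−=0.167, z[3]+=0.167
solve → V1=-0.2486-1.415j, V2=-0.2250-1.629j, V3=-0.4911-0.6142j

2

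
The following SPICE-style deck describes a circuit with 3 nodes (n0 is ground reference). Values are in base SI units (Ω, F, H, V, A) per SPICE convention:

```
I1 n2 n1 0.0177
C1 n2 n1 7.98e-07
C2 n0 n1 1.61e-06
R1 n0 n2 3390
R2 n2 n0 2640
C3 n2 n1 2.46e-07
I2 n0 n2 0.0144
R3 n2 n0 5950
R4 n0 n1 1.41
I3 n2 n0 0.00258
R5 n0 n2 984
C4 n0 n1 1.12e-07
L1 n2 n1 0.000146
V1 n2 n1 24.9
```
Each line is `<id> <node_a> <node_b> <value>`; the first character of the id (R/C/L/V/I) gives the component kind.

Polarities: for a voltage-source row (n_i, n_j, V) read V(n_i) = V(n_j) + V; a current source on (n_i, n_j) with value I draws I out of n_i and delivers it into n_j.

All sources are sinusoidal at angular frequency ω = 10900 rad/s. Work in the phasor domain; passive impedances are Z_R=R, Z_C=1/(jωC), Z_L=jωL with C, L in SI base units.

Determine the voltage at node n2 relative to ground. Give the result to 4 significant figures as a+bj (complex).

Element admittances at ω=10900 rad/s:
  I1: injects 0.0177 A into n1 (from n2)
  Y(C1) = 0.000+0.008698j S between n2,n1
  Y(C2) = 0.000+0.01755j S between n0,n1
  Y(R1) = 0.0002950+0.000j S between n0,n2
  Y(R2) = 0.0003788+0.000j S between n2,n0
  Y(C3) = 0.000+0.002681j S between n2,n1
  I2: injects 0.0144 A into n2 (from n0)
  Y(R3) = 0.0001681+0.000j S between n2,n0
  Y(R4) = 0.7092+0.000j S between n0,n1
  I3: injects 0.00258 A into n0 (from n2)
  Y(R5) = 0.001016+0.000j S between n0,n2
  Y(C4) = 0.000+0.001221j S between n0,n1
  Y(L1) = 0.000-0.6284j S between n2,n1
  V1: constraint V(n2)−V(n1) = 24.9
Assemble and solve the 3×3 MNA system:
  V(n1)=-0.04841+0.001278j  V(n2)=24.85+0.001278j
  i(V1)=-0.05206+15.36j

24.85+0.001278j V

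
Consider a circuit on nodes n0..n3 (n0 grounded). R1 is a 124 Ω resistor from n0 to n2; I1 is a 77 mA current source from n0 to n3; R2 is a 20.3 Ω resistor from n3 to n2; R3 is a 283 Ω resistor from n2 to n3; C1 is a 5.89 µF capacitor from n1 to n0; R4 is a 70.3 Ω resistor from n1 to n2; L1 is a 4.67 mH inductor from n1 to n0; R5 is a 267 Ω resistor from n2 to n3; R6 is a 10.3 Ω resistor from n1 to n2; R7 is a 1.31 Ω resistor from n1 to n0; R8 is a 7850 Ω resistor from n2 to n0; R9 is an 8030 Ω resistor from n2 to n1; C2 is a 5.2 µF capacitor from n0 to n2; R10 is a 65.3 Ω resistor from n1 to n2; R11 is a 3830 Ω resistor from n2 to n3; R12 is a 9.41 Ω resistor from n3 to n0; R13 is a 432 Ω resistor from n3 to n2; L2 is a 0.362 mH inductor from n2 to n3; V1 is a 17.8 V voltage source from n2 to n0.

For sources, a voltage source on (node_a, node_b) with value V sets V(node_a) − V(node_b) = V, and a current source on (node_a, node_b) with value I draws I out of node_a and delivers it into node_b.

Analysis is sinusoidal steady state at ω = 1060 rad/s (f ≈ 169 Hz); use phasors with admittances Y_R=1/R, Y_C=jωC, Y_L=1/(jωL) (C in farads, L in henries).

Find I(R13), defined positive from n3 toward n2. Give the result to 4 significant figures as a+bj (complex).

MNA unknowns: 3 node voltages V₁..V_3 plus 1 source current (V1)
R1: Y=0.008065+0.000j on G[0,2]
I1: z[0]−=0.077, z[3]+=0.077
R2: Y=0.04926+0.000j on G[3,2]
R3: Y=0.003534+0.000j on G[2,3]
C1: Y=0.000+0.006243j on G[1,0]
R4: Y=0.01422+0.000j on G[1,2]
L1: Y=0.000-0.2020j on G[1,0]
R5: Y=0.003745+0.000j on G[2,3]
R6: Y=0.09709+0.000j on G[1,2]
R7: Y=0.7634+0.000j on G[1,0]
R8: Y=0.0001274+0.000j on G[2,0]
R9: Y=0.0001245+0.000j on G[2,1]
C2: Y=0.000+0.005512j on G[0,2]
R10: Y=0.01531+0.000j on G[1,2]
R11: Y=0.0002611+0.000j on G[2,3]
R12: Y=0.1063+0.000j on G[3,0]
R13: Y=0.002315+0.000j on G[3,2]
L2: Y=0.000-2.606j on G[2,3]
V1: row V2−V0=17.8, i_V1 at 2,0
solve → V1=2.418+0.5318j, V2=17.80+0.000j, V3=17.76-0.6935j
aux → i_V1=-3.905+0.04299j

-0.0001019-0.001605j A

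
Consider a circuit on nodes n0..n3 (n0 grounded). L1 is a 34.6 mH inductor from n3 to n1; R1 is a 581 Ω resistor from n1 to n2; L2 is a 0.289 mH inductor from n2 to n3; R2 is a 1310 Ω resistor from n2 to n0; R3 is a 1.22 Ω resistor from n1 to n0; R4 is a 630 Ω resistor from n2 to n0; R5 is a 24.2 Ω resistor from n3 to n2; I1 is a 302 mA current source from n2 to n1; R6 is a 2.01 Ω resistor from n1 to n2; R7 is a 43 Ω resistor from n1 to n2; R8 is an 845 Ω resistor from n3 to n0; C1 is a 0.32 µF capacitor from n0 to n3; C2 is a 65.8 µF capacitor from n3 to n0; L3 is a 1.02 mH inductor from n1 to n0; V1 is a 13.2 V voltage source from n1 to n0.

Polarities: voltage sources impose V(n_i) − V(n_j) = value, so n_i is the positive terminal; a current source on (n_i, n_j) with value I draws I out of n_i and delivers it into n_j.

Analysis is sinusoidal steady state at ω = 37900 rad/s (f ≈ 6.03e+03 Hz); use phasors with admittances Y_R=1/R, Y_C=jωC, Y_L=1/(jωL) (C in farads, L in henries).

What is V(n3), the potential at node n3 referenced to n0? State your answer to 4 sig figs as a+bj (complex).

Element admittances at ω=37900 rad/s:
  Y(L1) = 0.000-0.0007626j S between n3,n1
  Y(R1) = 0.001721+0.000j S between n1,n2
  Y(L2) = 0.000-0.09130j S between n2,n3
  Y(R2) = 0.0007634+0.000j S between n2,n0
  Y(R3) = 0.8197+0.000j S between n1,n0
  Y(R4) = 0.001587+0.000j S between n2,n0
  Y(R5) = 0.04132+0.000j S between n3,n2
  I1: injects 0.302 A into n1 (from n2)
  Y(R6) = 0.4975+0.000j S between n1,n2
  Y(R7) = 0.02326+0.000j S between n1,n2
  Y(R8) = 0.001183+0.000j S between n3,n0
  Y(C1) = 0.000+0.01213j S between n0,n3
  Y(C2) = 0.000+2.494j S between n3,n0
  Y(L3) = 0.000-0.02587j S between n1,n0
  V1: constraint V(n1)−V(n0) = 13.2
Assemble and solve the 4×4 MNA system:
  V(n1)=13.20+0.000j  V(n2)=11.28+1.862j  V(n3)=-0.3940-0.2704j
  i(V1)=-11.52+1.325j

-0.3940-0.2704j V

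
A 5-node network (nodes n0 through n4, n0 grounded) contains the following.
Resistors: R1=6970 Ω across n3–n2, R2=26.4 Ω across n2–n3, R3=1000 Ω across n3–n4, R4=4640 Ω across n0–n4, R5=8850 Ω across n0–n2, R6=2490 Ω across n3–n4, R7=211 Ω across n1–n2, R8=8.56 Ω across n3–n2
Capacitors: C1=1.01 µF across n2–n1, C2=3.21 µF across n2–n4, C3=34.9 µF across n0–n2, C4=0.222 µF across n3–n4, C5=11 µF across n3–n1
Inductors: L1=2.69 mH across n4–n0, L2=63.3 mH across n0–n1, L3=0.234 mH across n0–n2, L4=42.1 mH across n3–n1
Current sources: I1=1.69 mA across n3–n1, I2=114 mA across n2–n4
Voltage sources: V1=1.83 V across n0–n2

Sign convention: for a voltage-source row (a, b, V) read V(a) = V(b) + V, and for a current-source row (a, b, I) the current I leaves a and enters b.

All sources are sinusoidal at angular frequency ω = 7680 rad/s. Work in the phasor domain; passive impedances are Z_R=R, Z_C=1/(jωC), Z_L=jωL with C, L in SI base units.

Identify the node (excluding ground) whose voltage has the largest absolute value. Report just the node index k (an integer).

4

MNA unknowns: 4 node voltages V₁..V_4 plus 1 source current (V1)
R1: Y=0.0001435+0.000j on G[3,2]
C1: Y=0.000+0.007757j on G[2,1]
C2: Y=0.000+0.02465j on G[2,4]
R2: Y=0.03788+0.000j on G[2,3]
R3: Y=0.001000+0.000j on G[3,4]
L1: Y=0.000-0.04840j on G[4,0]
R4: Y=0.0002155+0.000j on G[0,4]
R5: Y=0.0001130+0.000j on G[0,2]
R6: Y=0.0004016+0.000j on G[3,4]
L2: Y=0.000-0.002057j on G[0,1]
C3: Y=0.000+0.2680j on G[0,2]
L3: Y=0.000-0.5564j on G[0,2]
R7: Y=0.004739+0.000j on G[1,2]
I1: z[3]−=0.00169, z[1]+=0.00169
R8: Y=0.1168+0.000j on G[3,2]
L4: Y=0.000-0.003093j on G[3,1]
C4: Y=0.000+0.001705j on G[3,4]
I2: z[2]−=0.114, z[4]+=0.114
C5: Y=0.000+0.08448j on G[3,1]
V1: row V0−V2=1.83, i_V1 at 0,2
solve → V1=-1.885+0.04123j, V2=-1.830+0.000j, V3=-1.840+0.06807j, V4=2.541+4.862j
aux → i_V1=0.2358+0.4097j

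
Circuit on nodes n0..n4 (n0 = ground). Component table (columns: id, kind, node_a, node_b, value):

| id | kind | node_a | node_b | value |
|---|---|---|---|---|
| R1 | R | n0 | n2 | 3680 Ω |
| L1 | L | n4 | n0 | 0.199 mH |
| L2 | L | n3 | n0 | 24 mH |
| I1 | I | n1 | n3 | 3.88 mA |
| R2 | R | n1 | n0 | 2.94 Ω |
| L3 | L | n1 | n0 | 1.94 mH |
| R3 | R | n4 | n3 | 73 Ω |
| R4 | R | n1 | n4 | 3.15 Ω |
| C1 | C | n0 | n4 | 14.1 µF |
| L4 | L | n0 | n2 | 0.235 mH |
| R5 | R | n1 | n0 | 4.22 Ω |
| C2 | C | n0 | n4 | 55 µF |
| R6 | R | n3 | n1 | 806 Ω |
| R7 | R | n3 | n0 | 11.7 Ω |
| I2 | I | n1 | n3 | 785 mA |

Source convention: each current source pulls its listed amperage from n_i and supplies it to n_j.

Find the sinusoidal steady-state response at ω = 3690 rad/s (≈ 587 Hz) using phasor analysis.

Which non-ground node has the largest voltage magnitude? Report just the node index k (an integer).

3

MNA unknowns: 4 node voltages V₁..V_4
R1: Y=0.0002717+0.000j on G[0,2]
L1: Y=0.000-1.362j on G[4,0]
L2: Y=0.000-0.01129j on G[3,0]
I1: z[1]−=0.00388, z[3]+=0.00388
R2: Y=0.3401+0.000j on G[1,0]
L3: Y=0.000-0.1397j on G[1,0]
R3: Y=0.01370+0.000j on G[4,3]
R4: Y=0.3175+0.000j on G[1,4]
C1: Y=0.000+0.05203j on G[0,4]
L4: Y=0.000-1.153j on G[0,2]
R5: Y=0.2370+0.000j on G[1,0]
C2: Y=0.000+0.2030j on G[0,4]
R6: Y=0.001241+0.000j on G[3,1]
R7: Y=0.08547+0.000j on G[3,0]
I2: z[1]−=0.785, z[3]+=0.785
solve → V1=-0.8422-0.1816j, V2=0.000+0.000j, V3=7.750+0.8496j, V4=-0.001845-0.1451j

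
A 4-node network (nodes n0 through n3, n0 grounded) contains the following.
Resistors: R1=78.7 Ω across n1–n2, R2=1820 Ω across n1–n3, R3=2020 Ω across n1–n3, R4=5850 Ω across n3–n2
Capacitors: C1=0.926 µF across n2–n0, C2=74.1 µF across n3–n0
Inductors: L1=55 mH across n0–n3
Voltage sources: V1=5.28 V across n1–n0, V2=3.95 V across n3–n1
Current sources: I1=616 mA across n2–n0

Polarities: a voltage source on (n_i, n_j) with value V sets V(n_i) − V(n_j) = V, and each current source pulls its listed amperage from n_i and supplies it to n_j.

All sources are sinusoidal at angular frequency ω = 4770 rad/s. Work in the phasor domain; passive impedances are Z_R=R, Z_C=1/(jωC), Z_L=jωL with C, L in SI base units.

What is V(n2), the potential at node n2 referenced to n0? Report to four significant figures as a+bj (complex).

-38.03+13.04j V

MNA unknowns: 3 node voltages V₁..V_3 plus 2 source currents (V1, V2)
R1: Y=0.01271+0.000j on G[1,2]
R2: Y=0.0005495+0.000j on G[1,3]
C1: Y=0.000+0.004417j on G[2,0]
R3: Y=0.0004950+0.000j on G[1,3]
R4: Y=0.0001709+0.000j on G[3,2]
L1: Y=0.000-0.003812j on G[0,3]
C2: Y=0.000+0.3535j on G[3,0]
V1: row V1−V0=5.28, i_V1 at 1,0
V2: row V3−V1=3.95, i_V2 at 3,1
I1: z[2]−=0.616, z[0]+=0.616
solve → V1=5.280+0.000j, V2=-38.03+13.04j, V3=9.230+0.000j
aux → i_V1=-0.5584-3.059j, i_V2=-0.01220-3.225j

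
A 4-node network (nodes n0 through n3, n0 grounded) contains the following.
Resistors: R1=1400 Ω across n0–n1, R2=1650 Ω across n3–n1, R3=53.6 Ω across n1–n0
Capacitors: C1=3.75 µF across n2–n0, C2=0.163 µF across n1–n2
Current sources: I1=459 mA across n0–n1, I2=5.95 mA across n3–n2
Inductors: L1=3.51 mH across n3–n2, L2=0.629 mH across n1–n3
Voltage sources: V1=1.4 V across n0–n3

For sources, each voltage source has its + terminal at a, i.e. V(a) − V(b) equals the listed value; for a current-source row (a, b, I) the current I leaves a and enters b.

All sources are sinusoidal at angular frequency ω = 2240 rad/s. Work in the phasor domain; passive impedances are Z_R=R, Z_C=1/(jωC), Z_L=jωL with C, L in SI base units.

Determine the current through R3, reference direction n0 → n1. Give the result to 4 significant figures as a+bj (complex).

MNA unknowns: 3 node voltages V₁..V_3 plus 1 source current (V1)
R1: Y=0.0007143+0.000j on G[0,1]
C1: Y=0.000+0.008400j on G[2,0]
I1: z[0]−=0.459, z[1]+=0.459
I2: z[3]−=0.00595, z[2]+=0.00595
C2: Y=0.000+0.0003651j on G[1,2]
R2: Y=0.0006061+0.000j on G[3,1]
L1: Y=0.000-0.1272j on G[3,2]
L2: Y=0.000-0.7097j on G[1,3]
R3: Y=0.01866+0.000j on G[1,0]
V1: row V0−V3=1.4, i_V1 at 0,3
solve → V1=-1.381+0.6847j, V2=-1.499+0.04813j, V3=-1.400+0.000j
aux → i_V1=-0.4861+0.0006688j

0.02576-0.01277j A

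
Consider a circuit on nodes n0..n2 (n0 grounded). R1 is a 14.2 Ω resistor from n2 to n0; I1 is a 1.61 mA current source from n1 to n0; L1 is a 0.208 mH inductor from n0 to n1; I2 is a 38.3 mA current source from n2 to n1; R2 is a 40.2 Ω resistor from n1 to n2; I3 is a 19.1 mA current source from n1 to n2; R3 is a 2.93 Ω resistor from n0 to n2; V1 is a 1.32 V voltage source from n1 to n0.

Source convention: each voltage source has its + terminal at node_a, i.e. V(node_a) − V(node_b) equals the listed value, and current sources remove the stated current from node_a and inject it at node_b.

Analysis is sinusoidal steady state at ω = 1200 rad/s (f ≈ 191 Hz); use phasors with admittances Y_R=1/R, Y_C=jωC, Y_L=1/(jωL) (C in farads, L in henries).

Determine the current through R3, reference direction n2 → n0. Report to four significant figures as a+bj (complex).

0.01066+0.000j A

Apply KCL at each of the 2 non-ground nodes and solve the resulting linear system.
Node n1: branches {I1, L1, I2, R2, I3, V1} → V_1 = 1.320+0.000j
Node n2: branches {R1, I2, R2, I3, R3} → V_2 = 0.03123+0.000j
Source currents: i(V1)=-0.01447+5.288j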